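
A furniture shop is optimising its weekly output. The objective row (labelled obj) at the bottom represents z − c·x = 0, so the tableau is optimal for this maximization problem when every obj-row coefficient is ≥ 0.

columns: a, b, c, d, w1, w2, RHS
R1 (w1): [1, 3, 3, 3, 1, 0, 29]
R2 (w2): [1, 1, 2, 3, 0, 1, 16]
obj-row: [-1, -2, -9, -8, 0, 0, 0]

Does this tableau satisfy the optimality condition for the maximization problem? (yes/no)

The obj-row has a negative entry -9 in column c, so it is not optimal.

no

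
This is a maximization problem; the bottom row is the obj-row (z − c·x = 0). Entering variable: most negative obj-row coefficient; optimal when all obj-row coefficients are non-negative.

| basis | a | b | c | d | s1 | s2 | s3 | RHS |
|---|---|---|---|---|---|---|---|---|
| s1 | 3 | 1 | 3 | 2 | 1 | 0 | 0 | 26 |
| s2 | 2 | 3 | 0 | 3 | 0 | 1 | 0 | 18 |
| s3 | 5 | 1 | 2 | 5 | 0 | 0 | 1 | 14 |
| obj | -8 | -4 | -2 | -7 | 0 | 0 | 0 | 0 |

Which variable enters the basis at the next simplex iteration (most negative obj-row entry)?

Negative obj-row entries: a: -8, b: -4, c: -2, d: -7.
The most negative is -8 in column a, so a enters.

a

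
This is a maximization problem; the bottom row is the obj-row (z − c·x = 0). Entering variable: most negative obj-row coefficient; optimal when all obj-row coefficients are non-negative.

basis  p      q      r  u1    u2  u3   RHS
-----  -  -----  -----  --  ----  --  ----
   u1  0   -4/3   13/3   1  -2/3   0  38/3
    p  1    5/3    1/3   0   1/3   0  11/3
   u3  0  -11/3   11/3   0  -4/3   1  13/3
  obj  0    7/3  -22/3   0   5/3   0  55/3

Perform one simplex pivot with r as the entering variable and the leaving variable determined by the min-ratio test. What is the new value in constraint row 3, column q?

-1

Ratio test on column r — row 1: (38/3)/(13/3) = 38/13; row 2: (11/3)/(1/3) = 11; row 3: (13/3)/(11/3) = 13/11. Minimum is 13/11 at row 3 (u3 leaves); pivot element 11/3.
Divide row 3 by 11/3; eliminate column r from the other rows.
In the new row 3, the q entry is the old entry divided by the pivot: (-11/3)/(11/3) = -1.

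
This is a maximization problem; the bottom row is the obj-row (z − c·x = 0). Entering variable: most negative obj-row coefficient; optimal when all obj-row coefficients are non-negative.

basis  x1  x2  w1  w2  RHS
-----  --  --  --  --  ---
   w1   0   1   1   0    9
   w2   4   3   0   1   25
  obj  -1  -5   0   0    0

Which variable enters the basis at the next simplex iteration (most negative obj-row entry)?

Negative obj-row entries: x1: -1, x2: -5.
The most negative is -5 in column x2, so x2 enters.

x2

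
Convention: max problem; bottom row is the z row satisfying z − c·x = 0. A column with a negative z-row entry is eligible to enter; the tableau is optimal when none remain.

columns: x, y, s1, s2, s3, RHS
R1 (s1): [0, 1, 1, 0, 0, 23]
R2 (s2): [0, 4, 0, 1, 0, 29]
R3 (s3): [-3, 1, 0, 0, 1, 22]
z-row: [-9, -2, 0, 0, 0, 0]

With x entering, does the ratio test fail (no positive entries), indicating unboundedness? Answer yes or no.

Every constraint-row entry in column x is ≤ 0, so increasing x is unbounded.

yes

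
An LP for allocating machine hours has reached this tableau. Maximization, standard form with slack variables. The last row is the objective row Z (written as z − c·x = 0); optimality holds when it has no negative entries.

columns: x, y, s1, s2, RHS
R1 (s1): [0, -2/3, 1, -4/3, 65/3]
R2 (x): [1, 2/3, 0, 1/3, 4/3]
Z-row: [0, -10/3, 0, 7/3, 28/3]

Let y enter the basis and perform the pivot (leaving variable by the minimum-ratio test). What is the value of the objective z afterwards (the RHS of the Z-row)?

Ratio test on column y — row 1: entry -2/3 ≤ 0; row 2: (4/3)/(2/3) = 2. Minimum is 2 at row 2 (x leaves); pivot element 2/3.
Pivot on row 2; the Z-row RHS becomes 28/3 − (-10/3)·2 = 16.

16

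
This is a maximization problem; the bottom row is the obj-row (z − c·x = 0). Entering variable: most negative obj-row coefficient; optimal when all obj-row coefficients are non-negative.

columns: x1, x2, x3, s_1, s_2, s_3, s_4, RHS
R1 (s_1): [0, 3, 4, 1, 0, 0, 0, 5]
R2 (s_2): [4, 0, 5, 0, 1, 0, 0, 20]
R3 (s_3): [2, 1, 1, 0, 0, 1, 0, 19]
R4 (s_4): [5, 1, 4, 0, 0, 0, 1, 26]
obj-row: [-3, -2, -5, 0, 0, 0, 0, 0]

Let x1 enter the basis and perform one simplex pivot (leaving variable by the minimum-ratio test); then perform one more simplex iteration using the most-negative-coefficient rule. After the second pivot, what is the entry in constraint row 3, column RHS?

8

Ratio test on column x1 — row 1: entry 0 ≤ 0; row 2: 20/4 = 5; row 3: 19/2 = 19/2; row 4: 26/5 = 26/5. Minimum is 5 at row 2 (s_2 leaves); pivot element 4.
Divide row 2 by 4; eliminate column x1 from the other rows.
Second iteration: most negative obj-row entry is -2 in column x2, so x2 enters.
Ratio test on column x2 — row 1: 5/3 = 5/3; row 2: entry 0 ≤ 0; row 3: 9/1 = 9; row 4: 1/1 = 1. Minimum is 1 at row 4 (s_4 leaves); pivot element 1.
Divide row 4 by 1; eliminate column x2 from the other rows.
After both pivots, the entry at constraint row 3, column RHS is 8.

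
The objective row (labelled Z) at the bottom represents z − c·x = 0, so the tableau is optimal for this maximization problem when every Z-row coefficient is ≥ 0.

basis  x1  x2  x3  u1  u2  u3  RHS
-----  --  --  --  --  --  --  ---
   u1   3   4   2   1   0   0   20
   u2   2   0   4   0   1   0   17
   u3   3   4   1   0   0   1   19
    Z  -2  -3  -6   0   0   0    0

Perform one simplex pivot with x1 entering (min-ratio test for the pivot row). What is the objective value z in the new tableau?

Ratio test on column x1 — row 1: 20/3 = 20/3; row 2: 17/2 = 17/2; row 3: 19/3 = 19/3. Minimum is 19/3 at row 3 (u3 leaves); pivot element 3.
Pivot on row 3; the Z-row RHS becomes 0 − (-2)·(19/3) = 38/3.

38/3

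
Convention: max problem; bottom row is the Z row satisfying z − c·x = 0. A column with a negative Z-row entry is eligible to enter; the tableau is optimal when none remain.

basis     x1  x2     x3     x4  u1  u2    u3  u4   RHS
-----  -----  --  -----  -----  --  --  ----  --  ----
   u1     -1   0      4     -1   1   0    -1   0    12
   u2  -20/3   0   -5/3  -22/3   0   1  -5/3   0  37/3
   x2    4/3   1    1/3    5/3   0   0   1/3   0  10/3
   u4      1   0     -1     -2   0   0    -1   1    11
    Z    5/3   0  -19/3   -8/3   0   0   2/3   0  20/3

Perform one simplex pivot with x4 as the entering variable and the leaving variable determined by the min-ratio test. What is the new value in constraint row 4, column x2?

Ratio test on column x4 — row 1: entry -1 ≤ 0; row 2: entry -22/3 ≤ 0; row 3: (10/3)/(5/3) = 2; row 4: entry -2 ≤ 0. Minimum is 2 at row 3 (x2 leaves); pivot element 5/3.
Divide row 3 by 5/3; eliminate column x4 from the other rows.
Row 4 update in column x2: 0 − (-2)·(3/5) = 6/5.

6/5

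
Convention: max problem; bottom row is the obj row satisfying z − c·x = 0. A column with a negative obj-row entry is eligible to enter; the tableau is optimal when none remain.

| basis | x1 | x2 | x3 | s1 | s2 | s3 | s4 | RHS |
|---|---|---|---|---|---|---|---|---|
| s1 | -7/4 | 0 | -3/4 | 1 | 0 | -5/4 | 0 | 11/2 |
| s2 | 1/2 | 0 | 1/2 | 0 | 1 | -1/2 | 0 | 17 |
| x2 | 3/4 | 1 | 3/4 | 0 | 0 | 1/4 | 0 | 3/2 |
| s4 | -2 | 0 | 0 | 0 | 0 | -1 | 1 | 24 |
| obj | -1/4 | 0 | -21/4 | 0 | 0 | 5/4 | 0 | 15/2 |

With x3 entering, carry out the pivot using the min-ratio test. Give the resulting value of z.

Ratio test on column x3 — row 1: entry -3/4 ≤ 0; row 2: 17/(1/2) = 34; row 3: (3/2)/(3/4) = 2; row 4: entry 0 ≤ 0. Minimum is 2 at row 3 (x2 leaves); pivot element 3/4.
Pivot on row 3; the obj-row RHS becomes 15/2 − (-21/4)·2 = 18.

18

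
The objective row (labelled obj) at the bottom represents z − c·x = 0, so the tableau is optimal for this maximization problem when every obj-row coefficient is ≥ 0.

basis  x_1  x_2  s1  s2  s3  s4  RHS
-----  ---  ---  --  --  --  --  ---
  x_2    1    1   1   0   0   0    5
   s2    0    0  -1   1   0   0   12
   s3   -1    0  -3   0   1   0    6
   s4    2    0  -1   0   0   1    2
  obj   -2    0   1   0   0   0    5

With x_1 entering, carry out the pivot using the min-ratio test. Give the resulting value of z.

Ratio test on column x_1 — row 1: 5/1 = 5; row 2: entry 0 ≤ 0; row 3: entry -1 ≤ 0; row 4: 2/2 = 1. Minimum is 1 at row 4 (s4 leaves); pivot element 2.
Pivot on row 4; the obj-row RHS becomes 5 − (-2)·1 = 7.

7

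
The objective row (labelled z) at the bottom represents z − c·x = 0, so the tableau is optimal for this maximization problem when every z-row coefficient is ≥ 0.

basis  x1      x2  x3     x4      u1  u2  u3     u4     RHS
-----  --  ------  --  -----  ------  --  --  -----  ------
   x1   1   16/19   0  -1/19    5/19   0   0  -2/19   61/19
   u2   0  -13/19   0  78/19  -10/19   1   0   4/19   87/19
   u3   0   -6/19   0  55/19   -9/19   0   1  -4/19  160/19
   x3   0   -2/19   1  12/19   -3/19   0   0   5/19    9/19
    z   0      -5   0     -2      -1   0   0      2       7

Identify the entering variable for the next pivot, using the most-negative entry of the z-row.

x2

Negative z-row entries: x2: -5, x4: -2, u1: -1.
The most negative is -5 in column x2, so x2 enters.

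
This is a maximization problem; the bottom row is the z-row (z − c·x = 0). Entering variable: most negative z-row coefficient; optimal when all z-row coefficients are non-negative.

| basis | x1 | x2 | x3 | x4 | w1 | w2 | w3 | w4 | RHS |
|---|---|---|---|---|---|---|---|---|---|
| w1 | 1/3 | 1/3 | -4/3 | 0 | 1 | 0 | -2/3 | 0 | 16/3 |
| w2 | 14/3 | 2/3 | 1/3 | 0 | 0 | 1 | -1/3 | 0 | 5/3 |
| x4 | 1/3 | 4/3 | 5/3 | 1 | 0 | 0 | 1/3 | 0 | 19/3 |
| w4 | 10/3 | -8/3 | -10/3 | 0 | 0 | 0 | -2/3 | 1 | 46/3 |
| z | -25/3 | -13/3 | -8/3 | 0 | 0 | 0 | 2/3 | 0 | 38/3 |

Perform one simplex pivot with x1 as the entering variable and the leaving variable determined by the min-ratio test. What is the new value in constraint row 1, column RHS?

Ratio test on column x1 — row 1: (16/3)/(1/3) = 16; row 2: (5/3)/(14/3) = 5/14; row 3: (19/3)/(1/3) = 19; row 4: (46/3)/(10/3) = 23/5. Minimum is 5/14 at row 2 (w2 leaves); pivot element 14/3.
Divide row 2 by 14/3; eliminate column x1 from the other rows.
Row 1 update in column RHS: 16/3 − (1/3)·(5/14) = 73/14.

73/14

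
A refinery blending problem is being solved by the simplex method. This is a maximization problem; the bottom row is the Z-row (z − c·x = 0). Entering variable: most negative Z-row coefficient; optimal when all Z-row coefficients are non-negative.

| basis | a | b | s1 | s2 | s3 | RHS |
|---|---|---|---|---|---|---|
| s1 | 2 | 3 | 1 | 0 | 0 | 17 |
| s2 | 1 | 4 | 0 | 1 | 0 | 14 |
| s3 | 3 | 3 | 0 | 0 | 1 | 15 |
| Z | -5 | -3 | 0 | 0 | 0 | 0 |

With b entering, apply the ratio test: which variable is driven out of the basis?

s2

Column b entries and ratios — s1: 17/3 = 17/3; s2: 14/4 = 7/2; s3: 15/3 = 5.
Smallest ratio is 7/2 in the row of s2, so s2 leaves.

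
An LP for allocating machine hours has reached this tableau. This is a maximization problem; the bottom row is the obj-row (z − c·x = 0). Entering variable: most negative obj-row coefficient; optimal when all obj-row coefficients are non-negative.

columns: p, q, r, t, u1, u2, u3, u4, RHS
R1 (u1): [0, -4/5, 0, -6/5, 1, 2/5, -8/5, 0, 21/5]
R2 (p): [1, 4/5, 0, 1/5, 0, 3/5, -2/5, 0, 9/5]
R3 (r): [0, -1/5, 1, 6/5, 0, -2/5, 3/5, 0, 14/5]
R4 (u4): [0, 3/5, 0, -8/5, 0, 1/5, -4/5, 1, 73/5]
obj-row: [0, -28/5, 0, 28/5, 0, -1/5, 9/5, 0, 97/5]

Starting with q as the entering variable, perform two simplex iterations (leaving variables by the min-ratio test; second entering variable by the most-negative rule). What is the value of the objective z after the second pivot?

Ratio test on column q — row 1: entry -4/5 ≤ 0; row 2: (9/5)/(4/5) = 9/4; row 3: entry -1/5 ≤ 0; row 4: (73/5)/(3/5) = 73/3. Minimum is 9/4 at row 2 (p leaves); pivot element 4/5.
Pivot on row 2; the obj-row RHS becomes 97/5 − (-28/5)·(9/4) = 32.
Next entering variable (most negative obj-row entry -1): u3.
Ratio test on column u3 — row 1: entry -2 ≤ 0; row 2: entry -1/2 ≤ 0; row 3: (13/4)/(1/2) = 13/2; row 4: entry -1/2 ≤ 0. Minimum is 13/2 at row 3 (r leaves); pivot element 1/2.
After the second pivot the obj-row RHS is 32 − (-1)·(13/2) = 77/2.

77/2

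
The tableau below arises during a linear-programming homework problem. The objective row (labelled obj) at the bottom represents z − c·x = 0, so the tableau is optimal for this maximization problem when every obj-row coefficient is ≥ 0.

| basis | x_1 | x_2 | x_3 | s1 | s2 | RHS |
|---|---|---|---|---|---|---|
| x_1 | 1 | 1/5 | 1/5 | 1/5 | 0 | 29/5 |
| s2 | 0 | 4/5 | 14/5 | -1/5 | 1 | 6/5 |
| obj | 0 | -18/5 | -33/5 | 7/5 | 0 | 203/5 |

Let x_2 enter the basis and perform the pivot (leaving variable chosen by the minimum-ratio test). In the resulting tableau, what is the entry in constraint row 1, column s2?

-1/4

Ratio test on column x_2 — row 1: (29/5)/(1/5) = 29; row 2: (6/5)/(4/5) = 3/2. Minimum is 3/2 at row 2 (s2 leaves); pivot element 4/5.
Divide row 2 by 4/5; eliminate column x_2 from the other rows.
Row 1 update in column s2: 0 − (1/5)·(5/4) = -1/4.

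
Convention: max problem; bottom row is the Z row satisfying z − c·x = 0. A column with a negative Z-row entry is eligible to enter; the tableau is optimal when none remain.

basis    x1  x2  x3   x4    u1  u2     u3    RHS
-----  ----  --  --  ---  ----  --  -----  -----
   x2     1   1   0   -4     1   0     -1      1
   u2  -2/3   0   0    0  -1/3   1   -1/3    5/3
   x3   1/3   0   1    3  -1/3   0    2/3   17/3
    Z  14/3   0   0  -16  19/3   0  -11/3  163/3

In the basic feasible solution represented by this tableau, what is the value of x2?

1

x2 is basic (row 1); its value is the RHS of that row, 1.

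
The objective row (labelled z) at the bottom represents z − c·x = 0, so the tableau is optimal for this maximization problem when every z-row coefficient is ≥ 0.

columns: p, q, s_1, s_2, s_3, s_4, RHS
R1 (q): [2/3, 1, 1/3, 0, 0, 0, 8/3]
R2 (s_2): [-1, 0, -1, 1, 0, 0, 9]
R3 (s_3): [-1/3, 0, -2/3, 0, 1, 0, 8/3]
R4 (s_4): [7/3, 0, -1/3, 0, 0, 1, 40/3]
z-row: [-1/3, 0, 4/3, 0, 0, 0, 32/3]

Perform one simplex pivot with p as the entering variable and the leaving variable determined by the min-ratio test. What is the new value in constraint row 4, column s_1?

-3/2

Ratio test on column p — row 1: (8/3)/(2/3) = 4; row 2: entry -1 ≤ 0; row 3: entry -1/3 ≤ 0; row 4: (40/3)/(7/3) = 40/7. Minimum is 4 at row 1 (q leaves); pivot element 2/3.
Divide row 1 by 2/3; eliminate column p from the other rows.
Row 4 update in column s_1: -1/3 − (7/3)·(1/2) = -3/2.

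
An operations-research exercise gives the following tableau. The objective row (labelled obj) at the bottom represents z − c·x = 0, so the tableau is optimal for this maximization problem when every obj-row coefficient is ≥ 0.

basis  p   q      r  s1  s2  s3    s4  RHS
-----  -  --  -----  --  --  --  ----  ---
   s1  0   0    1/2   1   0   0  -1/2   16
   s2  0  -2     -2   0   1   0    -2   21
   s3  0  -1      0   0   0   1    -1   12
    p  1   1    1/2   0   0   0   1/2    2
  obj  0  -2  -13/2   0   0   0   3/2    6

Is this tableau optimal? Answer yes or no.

no

The obj-row has a negative entry -13/2 in column r, so it is not optimal.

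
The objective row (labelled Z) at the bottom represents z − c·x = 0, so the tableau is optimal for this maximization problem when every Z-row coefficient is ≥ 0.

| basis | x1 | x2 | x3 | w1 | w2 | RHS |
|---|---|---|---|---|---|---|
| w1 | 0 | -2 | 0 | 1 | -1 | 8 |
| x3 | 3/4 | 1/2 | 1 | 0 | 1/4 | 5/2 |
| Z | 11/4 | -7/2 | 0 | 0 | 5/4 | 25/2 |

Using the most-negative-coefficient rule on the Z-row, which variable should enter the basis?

Negative Z-row entries: x2: -7/2.
The most negative is -7/2 in column x2, so x2 enters.

x2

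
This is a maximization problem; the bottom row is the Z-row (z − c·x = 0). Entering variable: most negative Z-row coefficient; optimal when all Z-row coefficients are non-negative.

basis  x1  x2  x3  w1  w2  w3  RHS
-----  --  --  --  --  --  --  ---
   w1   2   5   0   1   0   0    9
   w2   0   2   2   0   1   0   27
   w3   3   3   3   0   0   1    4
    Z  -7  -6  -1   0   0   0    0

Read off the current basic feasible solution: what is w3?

4

w3 is basic (row 3); its value is the RHS of that row, 4.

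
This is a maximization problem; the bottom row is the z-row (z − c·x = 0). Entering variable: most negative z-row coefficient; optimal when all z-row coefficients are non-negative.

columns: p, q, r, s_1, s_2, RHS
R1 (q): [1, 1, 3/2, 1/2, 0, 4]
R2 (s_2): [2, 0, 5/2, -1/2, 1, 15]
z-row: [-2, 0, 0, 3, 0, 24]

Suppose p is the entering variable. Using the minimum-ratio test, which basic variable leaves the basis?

q

Column p entries and ratios — q: 4/1 = 4; s_2: 15/2 = 15/2.
Smallest ratio is 4 in the row of q, so q leaves.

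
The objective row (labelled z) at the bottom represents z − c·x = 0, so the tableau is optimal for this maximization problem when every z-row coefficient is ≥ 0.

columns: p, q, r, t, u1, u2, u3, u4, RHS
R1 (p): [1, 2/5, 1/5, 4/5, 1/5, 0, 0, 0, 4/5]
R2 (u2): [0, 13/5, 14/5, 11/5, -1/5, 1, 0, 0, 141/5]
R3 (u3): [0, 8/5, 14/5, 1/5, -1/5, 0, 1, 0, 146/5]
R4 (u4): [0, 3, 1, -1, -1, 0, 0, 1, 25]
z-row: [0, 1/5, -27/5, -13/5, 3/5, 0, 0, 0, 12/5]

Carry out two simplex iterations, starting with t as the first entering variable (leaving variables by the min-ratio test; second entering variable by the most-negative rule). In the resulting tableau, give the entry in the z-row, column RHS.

24

Ratio test on column t — row 1: (4/5)/(4/5) = 1; row 2: (141/5)/(11/5) = 141/11; row 3: (146/5)/(1/5) = 146; row 4: entry -1 ≤ 0. Minimum is 1 at row 1 (p leaves); pivot element 4/5.
Divide row 1 by 4/5; eliminate column t from the other rows.
Second iteration: most negative z-row entry is -19/4 in column r, so r enters.
Ratio test on column r — row 1: 1/(1/4) = 4; row 2: 26/(9/4) = 104/9; row 3: 29/(11/4) = 116/11; row 4: 26/(5/4) = 104/5. Minimum is 4 at row 1 (t leaves); pivot element 1/4.
Divide row 1 by 1/4; eliminate column r from the other rows.
After both pivots, the entry at the z-row, column RHS is 24.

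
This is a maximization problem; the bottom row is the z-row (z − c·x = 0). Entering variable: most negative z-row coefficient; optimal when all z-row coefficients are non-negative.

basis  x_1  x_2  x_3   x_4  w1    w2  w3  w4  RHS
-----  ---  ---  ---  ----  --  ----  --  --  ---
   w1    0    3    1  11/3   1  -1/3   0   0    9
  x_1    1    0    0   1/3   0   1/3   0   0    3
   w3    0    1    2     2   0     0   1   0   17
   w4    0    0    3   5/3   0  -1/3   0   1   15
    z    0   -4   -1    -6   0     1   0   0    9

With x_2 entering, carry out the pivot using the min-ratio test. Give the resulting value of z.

Ratio test on column x_2 — row 1: 9/3 = 3; row 2: entry 0 ≤ 0; row 3: 17/1 = 17; row 4: entry 0 ≤ 0. Minimum is 3 at row 1 (w1 leaves); pivot element 3.
Pivot on row 1; the z-row RHS becomes 9 − (-4)·3 = 21.

21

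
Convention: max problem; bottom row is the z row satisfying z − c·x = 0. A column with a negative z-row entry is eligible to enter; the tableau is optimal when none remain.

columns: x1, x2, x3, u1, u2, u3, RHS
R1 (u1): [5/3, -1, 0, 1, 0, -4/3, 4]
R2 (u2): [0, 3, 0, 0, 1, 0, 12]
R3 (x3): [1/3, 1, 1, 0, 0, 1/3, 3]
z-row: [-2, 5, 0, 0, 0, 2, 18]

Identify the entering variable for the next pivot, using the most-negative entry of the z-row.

x1

Negative z-row entries: x1: -2.
The most negative is -2 in column x1, so x1 enters.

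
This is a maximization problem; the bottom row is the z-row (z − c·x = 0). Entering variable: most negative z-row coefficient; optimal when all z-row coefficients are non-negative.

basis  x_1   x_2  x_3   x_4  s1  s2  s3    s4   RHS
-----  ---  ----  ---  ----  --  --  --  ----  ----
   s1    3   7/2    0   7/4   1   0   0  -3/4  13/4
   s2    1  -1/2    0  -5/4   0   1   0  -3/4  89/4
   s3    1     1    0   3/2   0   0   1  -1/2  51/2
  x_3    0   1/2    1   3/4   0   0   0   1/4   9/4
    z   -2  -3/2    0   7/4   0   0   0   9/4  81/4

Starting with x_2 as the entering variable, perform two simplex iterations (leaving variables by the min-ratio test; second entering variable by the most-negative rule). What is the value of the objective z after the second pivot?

269/12

Ratio test on column x_2 — row 1: (13/4)/(7/2) = 13/14; row 2: entry -1/2 ≤ 0; row 3: (51/2)/1 = 51/2; row 4: (9/4)/(1/2) = 9/2. Minimum is 13/14 at row 1 (s1 leaves); pivot element 7/2.
Pivot on row 1; the z-row RHS becomes 81/4 − (-3/2)·(13/14) = 303/14.
Next entering variable (most negative z-row entry -5/7): x_1.
Ratio test on column x_1 — row 1: (13/14)/(6/7) = 13/12; row 2: (159/7)/(10/7) = 159/10; row 3: (172/7)/(1/7) = 172; row 4: entry -3/7 ≤ 0. Minimum is 13/12 at row 1 (x_2 leaves); pivot element 6/7.
After the second pivot the z-row RHS is 303/14 − (-5/7)·(13/12) = 269/12.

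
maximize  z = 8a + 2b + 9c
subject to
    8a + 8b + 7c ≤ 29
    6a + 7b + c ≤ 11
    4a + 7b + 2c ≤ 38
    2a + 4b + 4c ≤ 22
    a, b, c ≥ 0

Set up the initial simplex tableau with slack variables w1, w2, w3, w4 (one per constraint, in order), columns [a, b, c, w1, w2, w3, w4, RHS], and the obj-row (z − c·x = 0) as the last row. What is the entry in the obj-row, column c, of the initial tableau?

The obj-row carries the negated objective coefficients: the c entry is -9.

-9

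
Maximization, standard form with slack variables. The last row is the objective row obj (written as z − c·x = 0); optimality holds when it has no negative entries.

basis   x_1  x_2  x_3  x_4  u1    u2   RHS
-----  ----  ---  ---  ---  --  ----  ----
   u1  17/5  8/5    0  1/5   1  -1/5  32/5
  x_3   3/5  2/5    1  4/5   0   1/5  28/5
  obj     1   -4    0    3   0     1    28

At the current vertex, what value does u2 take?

0

u2 is not in the basis, so in the current basic feasible solution u2 = 0.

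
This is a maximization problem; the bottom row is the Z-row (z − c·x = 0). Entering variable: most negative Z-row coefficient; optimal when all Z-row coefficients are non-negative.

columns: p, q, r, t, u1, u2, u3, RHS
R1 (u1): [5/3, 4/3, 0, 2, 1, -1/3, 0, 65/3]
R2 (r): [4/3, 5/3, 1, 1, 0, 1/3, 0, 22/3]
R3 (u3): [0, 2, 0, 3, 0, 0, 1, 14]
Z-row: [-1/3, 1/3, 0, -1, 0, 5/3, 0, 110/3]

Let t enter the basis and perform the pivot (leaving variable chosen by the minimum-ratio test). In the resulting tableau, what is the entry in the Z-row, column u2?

Ratio test on column t — row 1: (65/3)/2 = 65/6; row 2: (22/3)/1 = 22/3; row 3: 14/3 = 14/3. Minimum is 14/3 at row 3 (u3 leaves); pivot element 3.
Divide row 3 by 3; eliminate column t from the other rows.
Z-row update in column u2: 5/3 − (-1)·0 = 5/3.

5/3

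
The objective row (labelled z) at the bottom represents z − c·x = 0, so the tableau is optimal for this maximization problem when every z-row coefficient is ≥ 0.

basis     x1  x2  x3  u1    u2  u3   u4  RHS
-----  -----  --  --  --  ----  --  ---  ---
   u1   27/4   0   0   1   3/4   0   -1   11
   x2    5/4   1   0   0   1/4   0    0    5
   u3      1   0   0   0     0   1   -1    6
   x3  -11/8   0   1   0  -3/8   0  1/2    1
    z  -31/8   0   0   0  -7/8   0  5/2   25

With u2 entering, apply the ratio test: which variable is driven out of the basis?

u1

Column u2 entries and ratios — u1: 11/(3/4) = 44/3; x2: 5/(1/4) = 20; u3: 0 ≤ 0, skip; x3: -3/8 ≤ 0, skip.
Smallest ratio is 44/3 in the row of u1, so u1 leaves.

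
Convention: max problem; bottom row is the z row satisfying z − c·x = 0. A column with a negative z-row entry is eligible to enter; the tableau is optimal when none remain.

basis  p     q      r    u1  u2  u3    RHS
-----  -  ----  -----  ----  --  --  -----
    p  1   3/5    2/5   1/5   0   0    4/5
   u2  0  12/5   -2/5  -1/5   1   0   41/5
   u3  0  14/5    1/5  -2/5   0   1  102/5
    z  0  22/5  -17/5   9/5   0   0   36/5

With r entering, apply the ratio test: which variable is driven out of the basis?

Column r entries and ratios — p: (4/5)/(2/5) = 2; u2: -2/5 ≤ 0, skip; u3: (102/5)/(1/5) = 102.
Smallest ratio is 2 in the row of p, so p leaves.

p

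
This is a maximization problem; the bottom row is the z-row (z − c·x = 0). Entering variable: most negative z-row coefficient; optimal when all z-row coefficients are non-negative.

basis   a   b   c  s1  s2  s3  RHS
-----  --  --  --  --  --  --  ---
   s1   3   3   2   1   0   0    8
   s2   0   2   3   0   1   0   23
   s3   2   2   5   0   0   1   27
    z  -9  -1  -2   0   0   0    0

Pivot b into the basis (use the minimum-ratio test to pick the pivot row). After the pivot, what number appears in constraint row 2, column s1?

Ratio test on column b — row 1: 8/3 = 8/3; row 2: 23/2 = 23/2; row 3: 27/2 = 27/2. Minimum is 8/3 at row 1 (s1 leaves); pivot element 3.
Divide row 1 by 3; eliminate column b from the other rows.
Row 2 update in column s1: 0 − 2·(1/3) = -2/3.

-2/3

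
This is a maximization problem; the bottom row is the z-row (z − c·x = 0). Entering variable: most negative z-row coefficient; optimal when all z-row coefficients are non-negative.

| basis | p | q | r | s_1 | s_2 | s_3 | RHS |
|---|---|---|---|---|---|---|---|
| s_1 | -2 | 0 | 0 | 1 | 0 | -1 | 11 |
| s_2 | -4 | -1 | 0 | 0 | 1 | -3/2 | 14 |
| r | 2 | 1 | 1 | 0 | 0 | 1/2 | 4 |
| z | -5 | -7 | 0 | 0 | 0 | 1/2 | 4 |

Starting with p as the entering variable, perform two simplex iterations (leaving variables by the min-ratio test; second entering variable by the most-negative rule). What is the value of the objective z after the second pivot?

32

Ratio test on column p — row 1: entry -2 ≤ 0; row 2: entry -4 ≤ 0; row 3: 4/2 = 2. Minimum is 2 at row 3 (r leaves); pivot element 2.
Pivot on row 3; the z-row RHS becomes 4 − (-5)·2 = 14.
Next entering variable (most negative z-row entry -9/2): q.
Ratio test on column q — row 1: 15/1 = 15; row 2: 22/1 = 22; row 3: 2/(1/2) = 4. Minimum is 4 at row 3 (p leaves); pivot element 1/2.
After the second pivot the z-row RHS is 14 − (-9/2)·4 = 32.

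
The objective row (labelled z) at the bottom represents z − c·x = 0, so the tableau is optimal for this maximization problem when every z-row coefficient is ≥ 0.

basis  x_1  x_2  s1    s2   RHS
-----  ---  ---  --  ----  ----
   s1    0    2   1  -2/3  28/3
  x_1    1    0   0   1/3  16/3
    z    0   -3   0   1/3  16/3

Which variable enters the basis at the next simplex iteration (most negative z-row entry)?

x_2

Negative z-row entries: x_2: -3.
The most negative is -3 in column x_2, so x_2 enters.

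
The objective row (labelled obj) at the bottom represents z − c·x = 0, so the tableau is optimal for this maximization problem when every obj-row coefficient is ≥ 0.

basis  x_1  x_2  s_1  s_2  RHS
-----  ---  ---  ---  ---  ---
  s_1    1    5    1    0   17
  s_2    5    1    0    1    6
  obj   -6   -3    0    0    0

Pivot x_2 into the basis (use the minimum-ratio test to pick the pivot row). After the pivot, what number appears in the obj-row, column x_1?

-27/5

Ratio test on column x_2 — row 1: 17/5 = 17/5; row 2: 6/1 = 6. Minimum is 17/5 at row 1 (s_1 leaves); pivot element 5.
Divide row 1 by 5; eliminate column x_2 from the other rows.
obj-row update in column x_1: -6 − (-3)·(1/5) = -27/5.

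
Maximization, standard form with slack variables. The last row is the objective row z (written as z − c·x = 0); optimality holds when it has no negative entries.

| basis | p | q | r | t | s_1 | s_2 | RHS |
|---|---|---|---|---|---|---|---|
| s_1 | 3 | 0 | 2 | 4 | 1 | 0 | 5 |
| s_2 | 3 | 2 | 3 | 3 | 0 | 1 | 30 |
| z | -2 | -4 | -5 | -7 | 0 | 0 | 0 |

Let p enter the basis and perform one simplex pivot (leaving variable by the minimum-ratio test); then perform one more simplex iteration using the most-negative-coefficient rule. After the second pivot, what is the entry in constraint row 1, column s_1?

1/4

Ratio test on column p — row 1: 5/3 = 5/3; row 2: 30/3 = 10. Minimum is 5/3 at row 1 (s_1 leaves); pivot element 3.
Divide row 1 by 3; eliminate column p from the other rows.
Second iteration: most negative z-row entry is -13/3 in column t, so t enters.
Ratio test on column t — row 1: (5/3)/(4/3) = 5/4; row 2: entry -1 ≤ 0. Minimum is 5/4 at row 1 (p leaves); pivot element 4/3.
Divide row 1 by 4/3; eliminate column t from the other rows.
After both pivots, the entry at constraint row 1, column s_1 is 1/4.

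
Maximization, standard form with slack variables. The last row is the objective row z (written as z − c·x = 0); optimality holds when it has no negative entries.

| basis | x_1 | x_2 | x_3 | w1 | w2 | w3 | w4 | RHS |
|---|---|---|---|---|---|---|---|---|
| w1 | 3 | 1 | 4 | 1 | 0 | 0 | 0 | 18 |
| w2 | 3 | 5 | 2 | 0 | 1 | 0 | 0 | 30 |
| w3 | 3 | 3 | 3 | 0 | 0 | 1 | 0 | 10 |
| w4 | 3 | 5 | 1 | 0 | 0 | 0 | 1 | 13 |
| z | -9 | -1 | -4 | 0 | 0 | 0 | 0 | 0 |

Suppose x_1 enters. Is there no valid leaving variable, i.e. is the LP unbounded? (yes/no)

no

Column x_1 has positive entries in row(s) 1, 2, 3, 4, so the ratio test bounds it — not unbounded.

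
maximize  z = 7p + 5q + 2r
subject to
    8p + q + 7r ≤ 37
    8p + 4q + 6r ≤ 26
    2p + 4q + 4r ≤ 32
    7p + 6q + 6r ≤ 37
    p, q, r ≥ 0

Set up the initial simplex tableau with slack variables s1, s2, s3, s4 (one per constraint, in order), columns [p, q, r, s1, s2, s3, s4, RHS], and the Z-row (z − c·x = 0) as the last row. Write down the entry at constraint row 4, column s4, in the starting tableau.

1

Slack s4 belongs to constraint 4; its column is the unit vector e_4, so the entry in row 4 is 1.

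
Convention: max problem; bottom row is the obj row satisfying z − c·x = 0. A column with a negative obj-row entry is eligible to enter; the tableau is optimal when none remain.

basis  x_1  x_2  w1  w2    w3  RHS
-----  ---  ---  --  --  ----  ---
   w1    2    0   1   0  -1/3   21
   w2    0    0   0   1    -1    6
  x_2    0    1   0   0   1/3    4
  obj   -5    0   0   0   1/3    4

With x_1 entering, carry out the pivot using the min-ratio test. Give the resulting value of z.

113/2

Ratio test on column x_1 — row 1: 21/2 = 21/2; row 2: entry 0 ≤ 0; row 3: entry 0 ≤ 0. Minimum is 21/2 at row 1 (w1 leaves); pivot element 2.
Pivot on row 1; the obj-row RHS becomes 4 − (-5)·(21/2) = 113/2.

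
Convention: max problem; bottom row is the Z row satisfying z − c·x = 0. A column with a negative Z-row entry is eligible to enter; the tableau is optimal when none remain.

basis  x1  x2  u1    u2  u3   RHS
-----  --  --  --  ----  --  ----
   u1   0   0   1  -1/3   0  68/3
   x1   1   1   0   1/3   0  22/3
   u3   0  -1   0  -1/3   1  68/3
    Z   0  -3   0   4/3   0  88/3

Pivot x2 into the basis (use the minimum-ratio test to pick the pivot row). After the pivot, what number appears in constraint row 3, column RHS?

30

Ratio test on column x2 — row 1: entry 0 ≤ 0; row 2: (22/3)/1 = 22/3; row 3: entry -1 ≤ 0. Minimum is 22/3 at row 2 (x1 leaves); pivot element 1.
Divide row 2 by 1; eliminate column x2 from the other rows.
Row 3 update in column RHS: 68/3 − (-1)·(22/3) = 30.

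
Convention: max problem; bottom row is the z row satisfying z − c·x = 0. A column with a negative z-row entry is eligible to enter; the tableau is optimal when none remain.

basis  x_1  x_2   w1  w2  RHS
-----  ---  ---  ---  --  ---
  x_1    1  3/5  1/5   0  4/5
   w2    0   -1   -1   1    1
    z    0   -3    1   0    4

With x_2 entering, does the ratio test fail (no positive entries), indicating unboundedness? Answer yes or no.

no

Column x_2 has positive entries in row(s) 1, so the ratio test bounds it — not unbounded.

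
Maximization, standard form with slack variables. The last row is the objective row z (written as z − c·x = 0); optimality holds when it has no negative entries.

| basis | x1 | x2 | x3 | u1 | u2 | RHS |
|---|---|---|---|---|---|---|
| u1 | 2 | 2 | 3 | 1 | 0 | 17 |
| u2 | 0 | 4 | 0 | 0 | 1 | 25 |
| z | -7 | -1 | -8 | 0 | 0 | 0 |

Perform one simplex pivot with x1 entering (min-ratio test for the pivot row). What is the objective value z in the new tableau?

Ratio test on column x1 — row 1: 17/2 = 17/2; row 2: entry 0 ≤ 0. Minimum is 17/2 at row 1 (u1 leaves); pivot element 2.
Pivot on row 1; the z-row RHS becomes 0 − (-7)·(17/2) = 119/2.

119/2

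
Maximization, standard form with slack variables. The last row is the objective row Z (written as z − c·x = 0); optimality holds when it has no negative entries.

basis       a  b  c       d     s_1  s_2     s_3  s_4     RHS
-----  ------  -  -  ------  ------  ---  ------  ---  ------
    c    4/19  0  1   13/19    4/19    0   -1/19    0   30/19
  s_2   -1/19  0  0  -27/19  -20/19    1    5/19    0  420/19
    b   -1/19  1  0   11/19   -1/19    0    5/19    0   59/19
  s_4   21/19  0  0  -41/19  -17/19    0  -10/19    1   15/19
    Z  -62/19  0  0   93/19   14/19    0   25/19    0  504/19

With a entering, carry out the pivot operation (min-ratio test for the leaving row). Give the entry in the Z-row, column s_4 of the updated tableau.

Ratio test on column a — row 1: (30/19)/(4/19) = 15/2; row 2: entry -1/19 ≤ 0; row 3: entry -1/19 ≤ 0; row 4: (15/19)/(21/19) = 5/7. Minimum is 5/7 at row 4 (s_4 leaves); pivot element 21/19.
Divide row 4 by 21/19; eliminate column a from the other rows.
Z-row update in column s_4: 0 − (-62/19)·(19/21) = 62/21.

62/21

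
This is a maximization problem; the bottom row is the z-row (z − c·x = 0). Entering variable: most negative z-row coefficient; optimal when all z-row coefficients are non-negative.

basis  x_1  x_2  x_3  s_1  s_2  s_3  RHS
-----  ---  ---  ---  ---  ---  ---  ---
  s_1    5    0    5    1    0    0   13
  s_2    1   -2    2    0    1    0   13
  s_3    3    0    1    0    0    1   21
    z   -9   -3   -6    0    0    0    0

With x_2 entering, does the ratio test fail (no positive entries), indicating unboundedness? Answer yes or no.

yes

Every constraint-row entry in column x_2 is ≤ 0, so increasing x_2 is unbounded.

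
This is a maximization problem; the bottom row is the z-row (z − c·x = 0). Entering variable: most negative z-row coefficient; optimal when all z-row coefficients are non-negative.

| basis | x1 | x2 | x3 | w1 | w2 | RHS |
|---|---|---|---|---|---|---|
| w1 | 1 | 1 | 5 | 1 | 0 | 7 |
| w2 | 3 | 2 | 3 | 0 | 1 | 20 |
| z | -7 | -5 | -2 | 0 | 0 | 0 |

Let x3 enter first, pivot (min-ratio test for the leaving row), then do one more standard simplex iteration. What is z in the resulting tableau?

185/4

Ratio test on column x3 — row 1: 7/5 = 7/5; row 2: 20/3 = 20/3. Minimum is 7/5 at row 1 (w1 leaves); pivot element 5.
Pivot on row 1; the z-row RHS becomes 0 − (-2)·(7/5) = 14/5.
Next entering variable (most negative z-row entry -33/5): x1.
Ratio test on column x1 — row 1: (7/5)/(1/5) = 7; row 2: (79/5)/(12/5) = 79/12. Minimum is 79/12 at row 2 (w2 leaves); pivot element 12/5.
After the second pivot the z-row RHS is 14/5 − (-33/5)·(79/12) = 185/4.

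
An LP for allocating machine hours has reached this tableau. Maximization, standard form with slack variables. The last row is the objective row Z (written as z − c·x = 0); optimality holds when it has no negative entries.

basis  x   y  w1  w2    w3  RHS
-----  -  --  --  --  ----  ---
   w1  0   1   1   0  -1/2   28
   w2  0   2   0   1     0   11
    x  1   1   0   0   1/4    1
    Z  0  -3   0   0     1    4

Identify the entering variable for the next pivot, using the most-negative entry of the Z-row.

y

Negative Z-row entries: y: -3.
The most negative is -3 in column y, so y enters.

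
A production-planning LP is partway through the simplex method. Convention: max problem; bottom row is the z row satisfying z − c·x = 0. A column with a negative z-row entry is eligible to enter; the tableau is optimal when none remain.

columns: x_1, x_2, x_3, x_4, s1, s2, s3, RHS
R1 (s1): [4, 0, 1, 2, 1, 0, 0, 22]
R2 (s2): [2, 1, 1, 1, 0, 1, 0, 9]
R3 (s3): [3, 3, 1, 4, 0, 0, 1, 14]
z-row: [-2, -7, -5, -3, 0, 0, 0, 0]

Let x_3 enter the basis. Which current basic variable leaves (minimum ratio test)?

s2

Column x_3 entries and ratios — s1: 22/1 = 22; s2: 9/1 = 9; s3: 14/1 = 14.
Smallest ratio is 9 in the row of s2, so s2 leaves.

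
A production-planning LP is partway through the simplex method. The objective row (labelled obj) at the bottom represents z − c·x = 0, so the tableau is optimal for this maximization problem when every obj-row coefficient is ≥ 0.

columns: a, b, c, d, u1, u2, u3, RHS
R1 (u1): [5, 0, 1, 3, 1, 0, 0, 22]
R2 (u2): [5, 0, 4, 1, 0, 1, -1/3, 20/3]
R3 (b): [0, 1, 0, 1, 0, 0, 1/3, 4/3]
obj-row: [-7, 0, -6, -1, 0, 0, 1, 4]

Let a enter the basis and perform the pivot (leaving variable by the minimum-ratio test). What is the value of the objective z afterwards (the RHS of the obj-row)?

Ratio test on column a — row 1: 22/5 = 22/5; row 2: (20/3)/5 = 4/3; row 3: entry 0 ≤ 0. Minimum is 4/3 at row 2 (u2 leaves); pivot element 5.
Pivot on row 2; the obj-row RHS becomes 4 − (-7)·(4/3) = 40/3.

40/3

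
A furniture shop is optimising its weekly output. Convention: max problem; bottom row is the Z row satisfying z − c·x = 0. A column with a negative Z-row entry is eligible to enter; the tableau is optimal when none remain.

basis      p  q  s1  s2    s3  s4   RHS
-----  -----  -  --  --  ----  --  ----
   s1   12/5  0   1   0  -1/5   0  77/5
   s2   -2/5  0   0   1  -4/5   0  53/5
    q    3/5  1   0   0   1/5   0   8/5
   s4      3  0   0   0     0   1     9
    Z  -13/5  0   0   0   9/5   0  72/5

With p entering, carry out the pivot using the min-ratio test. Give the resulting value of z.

64/3

Ratio test on column p — row 1: (77/5)/(12/5) = 77/12; row 2: entry -2/5 ≤ 0; row 3: (8/5)/(3/5) = 8/3; row 4: 9/3 = 3. Minimum is 8/3 at row 3 (q leaves); pivot element 3/5.
Pivot on row 3; the Z-row RHS becomes 72/5 − (-13/5)·(8/3) = 64/3.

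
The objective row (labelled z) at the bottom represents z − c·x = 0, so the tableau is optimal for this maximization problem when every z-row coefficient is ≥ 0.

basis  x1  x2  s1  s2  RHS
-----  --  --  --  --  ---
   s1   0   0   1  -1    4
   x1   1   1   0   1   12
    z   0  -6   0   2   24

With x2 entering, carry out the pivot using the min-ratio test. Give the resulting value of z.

Ratio test on column x2 — row 1: entry 0 ≤ 0; row 2: 12/1 = 12. Minimum is 12 at row 2 (x1 leaves); pivot element 1.
Pivot on row 2; the z-row RHS becomes 24 − (-6)·12 = 96.

96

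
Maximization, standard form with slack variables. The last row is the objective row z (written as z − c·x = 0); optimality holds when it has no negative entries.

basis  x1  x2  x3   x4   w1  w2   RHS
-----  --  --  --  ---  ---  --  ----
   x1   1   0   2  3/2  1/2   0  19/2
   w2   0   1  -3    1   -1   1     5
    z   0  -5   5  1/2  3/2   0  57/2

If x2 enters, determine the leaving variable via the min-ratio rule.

Column x2 entries and ratios — x1: 0 ≤ 0, skip; w2: 5/1 = 5.
Smallest ratio is 5 in the row of w2, so w2 leaves.

w2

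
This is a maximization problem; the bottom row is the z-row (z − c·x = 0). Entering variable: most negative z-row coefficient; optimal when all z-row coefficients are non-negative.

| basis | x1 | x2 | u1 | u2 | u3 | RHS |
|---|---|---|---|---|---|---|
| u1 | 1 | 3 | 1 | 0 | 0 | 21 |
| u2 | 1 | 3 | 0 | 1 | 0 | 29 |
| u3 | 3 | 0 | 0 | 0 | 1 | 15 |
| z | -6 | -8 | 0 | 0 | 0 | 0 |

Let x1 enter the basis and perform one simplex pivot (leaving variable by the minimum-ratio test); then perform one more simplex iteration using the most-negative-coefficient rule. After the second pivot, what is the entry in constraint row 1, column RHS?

16/3

Ratio test on column x1 — row 1: 21/1 = 21; row 2: 29/1 = 29; row 3: 15/3 = 5. Minimum is 5 at row 3 (u3 leaves); pivot element 3.
Divide row 3 by 3; eliminate column x1 from the other rows.
Second iteration: most negative z-row entry is -8 in column x2, so x2 enters.
Ratio test on column x2 — row 1: 16/3 = 16/3; row 2: 24/3 = 8; row 3: entry 0 ≤ 0. Minimum is 16/3 at row 1 (u1 leaves); pivot element 3.
Divide row 1 by 3; eliminate column x2 from the other rows.
After both pivots, the entry at constraint row 1, column RHS is 16/3.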